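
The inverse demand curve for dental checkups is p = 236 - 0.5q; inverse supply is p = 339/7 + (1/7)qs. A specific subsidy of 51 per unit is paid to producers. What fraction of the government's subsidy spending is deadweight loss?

DWL / government spending = 357/3340

Pre-subsidy: 236 - 0.5q = 339/7 + (1/7)q gives q* = 2626/9 and p* = 811/9.
With the subsidy, sellers receive ps = pb + 51 for each unit, where pb is the price buyers pay.
On the curves, pb = 236 - 0.5q and ps = 339/7 + (1/7)q; the wedge ps − pb = 51 gives 339/7 + (1/7)q − (236 - 0.5q) = 51, so q' = 3340/9.
Then pb = 236 − 0.5·(3340/9) = 454/9 and ps = 339/7 + (1/7)·(3340/9) = 913/9.
ΔCS = ½(2626/9 + 3340/9)(811/9 − 454/9) = 354977/27; ΔPS = ½(2626/9 + 3340/9)(913/9 − 811/9) = 101422/27.
Government spending = 51 × 3340/9 = 56780/3.
DWL = ½ × 51 × (3340/9 − 2626/9) = 2023; fraction = 2023 / (56780/3) = 357/3340.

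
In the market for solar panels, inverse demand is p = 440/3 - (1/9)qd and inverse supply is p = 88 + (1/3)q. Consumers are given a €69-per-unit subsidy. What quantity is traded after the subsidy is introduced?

q' = 287.25

Pre-subsidy: 440/3 - (1/9)q = 88 + (1/3)q gives q* = 132 and p* = 132.
With the rebate, buyers effectively pay pb = ps − 69, where ps is the price sellers receive.
On the curves, pb = 440/3 - (1/9)q and ps = 88 + (1/3)q; the wedge ps − pb = 69 gives 88 + (1/3)q − (440/3 - (1/9)q) = 69, so q' = 287.25.
Then pb = 440/3 − (1/9)·287.25 = 114.75 and ps = 88 + (1/3)·287.25 = 183.75.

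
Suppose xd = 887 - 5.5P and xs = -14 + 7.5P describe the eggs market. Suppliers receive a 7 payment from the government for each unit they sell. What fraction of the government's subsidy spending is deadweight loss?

Pre-subsidy: 887 - 5.5P = -14 + 7.5P gives P* = 901/13, x* = 13151/26.
With the subsidy, sellers receive Ps = Pb + 7 for each unit, where Pb is the price buyers pay.
Supply in terms of Pb becomes xs = -14 + 7.5(Pb + 7) = 38.5 + 7.5Pb. Setting this equal to demand: 887 - 5.5Pb = 38.5 + 7.5Pb, so Pb = 1697/26.
Sellers receive Ps = 1697/26 + 7 = 1879/26; x' = 887 − 5.5·(1697/26) = 27457/52.
ΔCS = ½(13151/26 + 27457/52)(901/13 − 1697/26) = 5644695/2704; ΔPS = ½(13151/26 + 27457/52)(1879/26 − 901/13) = 4139443/2704.
Government spending = 7 × 27457/52 = 192199/52.
DWL = ½ × 7 × (27457/52 − 13151/26) = 8085/104; fraction = (8085/104) / (192199/52) = 1155/54914.

DWL / government spending = 1155/54914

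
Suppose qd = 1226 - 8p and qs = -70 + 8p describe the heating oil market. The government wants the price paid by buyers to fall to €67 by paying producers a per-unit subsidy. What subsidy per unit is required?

At a buyer price of 67, quantity demanded is 1226 − 8·67 = 690.
Sellers supply 690 only when they receive ps with -70 + 8·ps = 690, i.e. ps = 95.
s = ps − pb = 95 − 67 = 28.

Required subsidy s = €28 per unit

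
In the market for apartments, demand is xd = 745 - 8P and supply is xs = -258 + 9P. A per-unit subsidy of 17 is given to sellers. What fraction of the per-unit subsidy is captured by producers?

Producer share = 8/17

Pre-subsidy: 745 - 8P = -258 + 9P gives P* = 59, x* = 273.
With the subsidy, sellers receive Ps = Pb + 17 for each unit, where Pb is the price buyers pay.
Supply in terms of Pb becomes xs = -258 + 9(Pb + 17) = -105 + 9Pb. Setting this equal to demand: 745 - 8Pb = -105 + 9Pb, so Pb = 50.
Sellers receive Ps = 50 + 17 = 67; x' = 745 − 8·50 = 345.
Buyers' price falls by P* − Pb = 59 − 50 = 9; sellers' price rises by Ps − P* = 67 − 59 = 8.
So producers capture 8/17 = 8/17 of each unit of subsidy.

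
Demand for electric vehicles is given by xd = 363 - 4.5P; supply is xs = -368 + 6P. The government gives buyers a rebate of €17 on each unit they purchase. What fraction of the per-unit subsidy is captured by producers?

Pre-subsidy: 363 - 4.5P = -368 + 6P gives P* = 1462/21, x* = 348/7.
With the rebate, buyers effectively pay Pb = Ps − 17, where Ps is the price sellers receive.
Demand in terms of Ps becomes xd = 363 − 4.5(Ps − 17) = 439.5 - 4.5Ps. Setting this equal to supply: 439.5 - 4.5Ps = -368 + 6Ps, so Ps = 1615/21.
Buyers pay Pb = 1615/21 − 17 = 1258/21; x' = -368 + 6·(1615/21) = 654/7.
Buyers' price falls by P* − Pb = 1462/21 − 1258/21 = 68/7; sellers' price rises by Ps − P* = 1615/21 − 1462/21 = 51/7.
So producers capture (51/7)/17 = 3/7 of each unit of subsidy.

Producer share = 3/7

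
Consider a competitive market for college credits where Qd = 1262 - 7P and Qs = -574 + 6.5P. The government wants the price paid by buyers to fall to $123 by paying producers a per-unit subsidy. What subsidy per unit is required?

At a buyer price of 123, quantity demanded is 1262 − 7·123 = 401.
Sellers supply 401 only when they receive Ps with -574 + 6.5·Ps = 401, i.e. Ps = 150.
s = Ps − Pb = 150 − 123 = 27.

Required subsidy s = $27 per unit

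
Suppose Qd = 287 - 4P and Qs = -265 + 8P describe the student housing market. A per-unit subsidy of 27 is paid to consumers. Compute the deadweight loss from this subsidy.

Pre-subsidy: 287 - 4P = -265 + 8P gives P* = 46, Q* = 103.
With the rebate, buyers effectively pay Pb = Ps − 27, where Ps is the price sellers receive.
Demand in terms of Ps becomes Qd = 287 − 4(Ps − 27) = 395 - 4Ps. Setting this equal to supply: 395 - 4Ps = -265 + 8Ps, so Ps = 55.
Buyers pay Pb = 55 − 27 = 28; Q' = -265 + 8·55 = 175.
The subsidy expands output by 175 − 103 = 72 past the efficient level; on those units the gap between marginal cost and willingness to pay runs from 0 up to 27.
DWL = ½ × 27 × 72 = 972.

Deadweight loss = 972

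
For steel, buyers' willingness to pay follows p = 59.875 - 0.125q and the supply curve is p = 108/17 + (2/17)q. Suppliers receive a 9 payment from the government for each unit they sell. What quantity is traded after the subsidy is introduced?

q' = 773/3

Pre-subsidy: 59.875 - 0.125q = 108/17 + (2/17)q gives q* = 7279/33 and p* = 1066/33.
With the subsidy, sellers receive ps = pb + 9 for each unit, where pb is the price buyers pay.
On the curves, pb = 59.875 - 0.125q and ps = 108/17 + (2/17)q; the wedge ps − pb = 9 gives 108/17 + (2/17)q − (59.875 - 0.125q) = 9, so q' = 773/3.
Then pb = 59.875 − 0.125·(773/3) = 83/3 and ps = 108/17 + (2/17)·(773/3) = 110/3.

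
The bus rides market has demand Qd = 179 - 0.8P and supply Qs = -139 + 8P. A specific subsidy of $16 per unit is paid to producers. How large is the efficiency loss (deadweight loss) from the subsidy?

Pre-subsidy: 179 - 0.8P = -139 + 8P gives P* = 795/22, Q* = 1651/11.
With the subsidy, sellers receive Ps = Pb + 16 for each unit, where Pb is the price buyers pay.
Supply in terms of Pb becomes Qs = -139 + 8(Pb + 16) = -11 + 8Pb. Setting this equal to demand: 179 - 0.8Pb = -11 + 8Pb, so Pb = 475/22.
Sellers receive Ps = 475/22 + 16 = 827/22; Q' = 179 − 0.8·(475/22) = 1779/11.
The subsidy expands output by 1779/11 − 1651/11 = 128/11 past the efficient level; on those units the gap between marginal cost and willingness to pay runs from 0 up to 16.
DWL = ½ × 16 × 128/11 = 1024/11.

Deadweight loss = 1024/11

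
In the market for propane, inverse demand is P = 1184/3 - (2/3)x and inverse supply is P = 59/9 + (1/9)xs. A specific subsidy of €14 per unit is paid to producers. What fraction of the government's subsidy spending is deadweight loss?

DWL / government spending = 9/517

Pre-subsidy: 1184/3 - (2/3)x = 59/9 + (1/9)x gives x* = 499 and P* = 62.
With the subsidy, sellers receive Ps = Pb + 14 for each unit, where Pb is the price buyers pay.
On the curves, Pb = 1184/3 - (2/3)x and Ps = 59/9 + (1/9)x; the wedge Ps − Pb = 14 gives 59/9 + (1/9)x − (1184/3 - (2/3)x) = 14, so x' = 517.
Then Pb = 1184/3 − (2/3)·517 = 50 and Ps = 59/9 + (1/9)·517 = 64.
ΔCS = ½(499 + 517)(62 − 50) = 6096; ΔPS = ½(499 + 517)(64 − 62) = 1016.
Government spending = 14 × 517 = 7238.
DWL = ½ × 14 × (517 − 499) = 126; fraction = 126 / 7238 = 9/517.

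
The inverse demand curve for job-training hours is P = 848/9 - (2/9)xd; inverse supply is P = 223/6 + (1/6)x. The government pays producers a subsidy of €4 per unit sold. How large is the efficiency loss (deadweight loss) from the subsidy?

Deadweight loss = 144/7

Pre-subsidy: 848/9 - (2/9)x = 223/6 + (1/6)x gives x* = 1027/7 and P* = 1294/21.
With the subsidy, sellers receive Ps = Pb + 4 for each unit, where Pb is the price buyers pay.
On the curves, Pb = 848/9 - (2/9)x and Ps = 223/6 + (1/6)x; the wedge Ps − Pb = 4 gives 223/6 + (1/6)x − (848/9 - (2/9)x) = 4, so x' = 157.
Then Pb = 848/9 − (2/9)·157 = 178/3 and Ps = 223/6 + (1/6)·157 = 190/3.
The subsidy expands output by 157 − 1027/7 = 72/7 past the efficient level; on those units the gap between marginal cost and willingness to pay runs from 0 up to 4.
DWL = ½ × 4 × 72/7 = 144/7.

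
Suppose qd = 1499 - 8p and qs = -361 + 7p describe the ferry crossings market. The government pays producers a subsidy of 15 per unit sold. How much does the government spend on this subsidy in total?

Pre-subsidy: 1499 - 8p = -361 + 7p gives p* = 124, q* = 507.
With the subsidy, sellers receive ps = pb + 15 for each unit, where pb is the price buyers pay.
Supply in terms of pb becomes qs = -361 + 7(pb + 15) = -256 + 7pb. Setting this equal to demand: 1499 - 8pb = -256 + 7pb, so pb = 117.
Sellers receive ps = 117 + 15 = 132; q' = 1499 − 8·117 = 563.
Government outlay = subsidy × quantity = 15 × 563 = 8445.

Government cost = 8445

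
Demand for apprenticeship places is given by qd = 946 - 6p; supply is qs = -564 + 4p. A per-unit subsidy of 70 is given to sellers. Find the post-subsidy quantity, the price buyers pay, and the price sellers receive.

Pre-subsidy: 946 - 6p = -564 + 4p gives p* = 151, q* = 40.
With the subsidy, sellers receive ps = pb + 70 for each unit, where pb is the price buyers pay.
Supply in terms of pb becomes qs = -564 + 4(pb + 70) = -284 + 4pb. Setting this equal to demand: 946 - 6pb = -284 + 4pb, so pb = 123.
Sellers receive ps = 123 + 70 = 193; q' = 946 − 6·123 = 208.

q' = 208; buyers pay 123; sellers receive 193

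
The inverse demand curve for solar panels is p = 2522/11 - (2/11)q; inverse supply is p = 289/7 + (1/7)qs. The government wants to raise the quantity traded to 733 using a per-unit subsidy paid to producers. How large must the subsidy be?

At q = 733, from the demand curve buyers pay pb = 2522/11 − (2/11)·733 = 96; from the supply curve sellers need ps = 289/7 + (1/7)·733 = 146.
The subsidy must fill the gap: s = ps − pb = 146 − 96 = 50.

Required subsidy s = 50 per unit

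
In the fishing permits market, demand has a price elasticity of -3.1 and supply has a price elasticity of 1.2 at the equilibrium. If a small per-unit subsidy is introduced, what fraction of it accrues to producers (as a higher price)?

Producer share = 31/43

For a small subsidy around the equilibrium, the benefit split depends on the relative slopes, which at a point are proportional to the elasticities.
Buyer share = εs/(εs + |εd|) = 1.2/(1.2 + 3.1) = 12/43; seller share = |εd|/(εs + |εd|) = 31/43.
So producers capture 31/43 of the subsidy.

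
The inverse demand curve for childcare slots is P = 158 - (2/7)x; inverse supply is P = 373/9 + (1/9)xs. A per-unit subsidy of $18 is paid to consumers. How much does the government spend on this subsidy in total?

Pre-subsidy: 158 - (2/7)x = 373/9 + (1/9)x gives x* = 293.72 and P* = 74.08.
With the rebate, buyers effectively pay Pb = Ps − 18, where Ps is the price sellers receive.
On the curves, Pb = 158 - (2/7)x and Ps = 373/9 + (1/9)x; the wedge Ps − Pb = 18 gives 373/9 + (1/9)x − (158 - (2/7)x) = 18, so x' = 339.08.
Then Pb = 158 − (2/7)·339.08 = 61.12 and Ps = 373/9 + (1/9)·339.08 = 79.12.
Government outlay = subsidy × quantity = 18 × 339.08 = 6103.44.

Government cost = $6103.44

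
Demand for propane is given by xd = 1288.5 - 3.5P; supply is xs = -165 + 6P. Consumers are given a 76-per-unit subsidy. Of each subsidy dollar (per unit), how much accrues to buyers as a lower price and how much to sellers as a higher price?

Pre-subsidy: 1288.5 - 3.5P = -165 + 6P gives P* = 153, x* = 753.
With the rebate, buyers effectively pay Pb = Ps − 76, where Ps is the price sellers receive.
Demand in terms of Ps becomes xd = 1288.5 − 3.5(Ps − 76) = 1554.5 - 3.5Ps. Setting this equal to supply: 1554.5 - 3.5Ps = -165 + 6Ps, so Ps = 181.
Buyers pay Pb = 181 − 76 = 105; x' = -165 + 6·181 = 921.
Buyers' price falls by P* − Pb = 153 − 105 = 48; sellers' price rises by Ps − P* = 181 − 153 = 28.

Buyers gain 48 per unit; sellers gain 28 per unit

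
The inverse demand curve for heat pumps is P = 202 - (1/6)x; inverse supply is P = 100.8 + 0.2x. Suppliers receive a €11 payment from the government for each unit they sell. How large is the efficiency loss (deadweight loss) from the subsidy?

Pre-subsidy: 202 - (1/6)x = 100.8 + 0.2x gives x* = 276 and P* = 156.
With the subsidy, sellers receive Ps = Pb + 11 for each unit, where Pb is the price buyers pay.
On the curves, Pb = 202 - (1/6)x and Ps = 100.8 + 0.2x; the wedge Ps − Pb = 11 gives 100.8 + 0.2x − (202 - (1/6)x) = 11, so x' = 306.
Then Pb = 202 − (1/6)·306 = 151 and Ps = 100.8 + 0.2·306 = 162.
The subsidy expands output by 306 − 276 = 30 past the efficient level; on those units the gap between marginal cost and willingness to pay runs from 0 up to 11.
DWL = ½ × 11 × 30 = 165.

Deadweight loss = €165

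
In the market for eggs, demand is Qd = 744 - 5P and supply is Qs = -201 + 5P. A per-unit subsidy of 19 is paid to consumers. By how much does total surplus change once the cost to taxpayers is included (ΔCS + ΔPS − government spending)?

Pre-subsidy: 744 - 5P = -201 + 5P gives P* = 94.5, Q* = 271.5.
With the rebate, buyers effectively pay Pb = Ps − 19, where Ps is the price sellers receive.
Demand in terms of Ps becomes Qd = 744 − 5(Ps − 19) = 839 - 5Ps. Setting this equal to supply: 839 - 5Ps = -201 + 5Ps, so Ps = 104.
Buyers pay Pb = 104 − 19 = 85; Q' = -201 + 5·104 = 319.
ΔCS = ½(271.5 + 319)(94.5 − 85) = 2804.875; ΔPS = ½(271.5 + 319)(104 − 94.5) = 2804.875.
Government spending = 19 × 319 = 6061.
Net change = 2804.875 + 2804.875 − 6061 = -451.25. The loss equals the DWL triangle ½·19·47.5.

Net change in total surplus = -451.25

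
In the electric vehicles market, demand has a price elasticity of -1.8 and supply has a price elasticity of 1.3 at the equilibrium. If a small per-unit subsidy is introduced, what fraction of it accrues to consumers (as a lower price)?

Consumer share = 13/31

For a small subsidy around the equilibrium, the benefit split depends on the relative slopes, which at a point are proportional to the elasticities.
Buyer share = εs/(εs + |εd|) = 1.3/(1.3 + 1.8) = 13/31; seller share = |εd|/(εs + |εd|) = 18/31.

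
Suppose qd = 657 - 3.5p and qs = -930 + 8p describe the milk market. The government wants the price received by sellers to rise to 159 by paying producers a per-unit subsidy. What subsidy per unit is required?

Required subsidy s = 69 per unit

At a seller price of 159, quantity supplied is -930 + 8·159 = 342.
Buyers absorb 342 only when they pay pb with 657 − 3.5·pb = 342, i.e. pb = 90.
s = ps − pb = 159 − 90 = 69.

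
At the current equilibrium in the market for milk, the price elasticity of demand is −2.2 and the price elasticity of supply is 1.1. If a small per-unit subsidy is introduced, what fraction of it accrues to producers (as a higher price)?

For a small subsidy around the equilibrium, the benefit split depends on the relative slopes, which at a point are proportional to the elasticities.
Buyer share = εs/(εs + |εd|) = 1.1/(1.1 + 2.2) = 1/3; seller share = |εd|/(εs + |εd|) = 2/3.
So producers capture 2/3 of the subsidy.

Producer share = 2/3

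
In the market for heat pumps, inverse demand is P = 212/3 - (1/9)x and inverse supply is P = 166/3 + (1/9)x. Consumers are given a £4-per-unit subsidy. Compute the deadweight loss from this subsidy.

Pre-subsidy: 212/3 - (1/9)x = 166/3 + (1/9)x gives x* = 69 and P* = 63.
With the rebate, buyers effectively pay Pb = Ps − 4, where Ps is the price sellers receive.
On the curves, Pb = 212/3 - (1/9)x and Ps = 166/3 + (1/9)x; the wedge Ps − Pb = 4 gives 166/3 + (1/9)x − (212/3 - (1/9)x) = 4, so x' = 87.
Then Pb = 212/3 − (1/9)·87 = 61 and Ps = 166/3 + (1/9)·87 = 65.
The subsidy expands output by 87 − 69 = 18 past the efficient level; on those units the gap between marginal cost and willingness to pay runs from 0 up to 4.
DWL = ½ × 4 × 18 = 36.

Deadweight loss = £36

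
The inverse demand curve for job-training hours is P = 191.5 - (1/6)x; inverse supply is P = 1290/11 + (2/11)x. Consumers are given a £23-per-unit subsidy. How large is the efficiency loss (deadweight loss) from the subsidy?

Deadweight loss = £759

Pre-subsidy: 191.5 - (1/6)x = 1290/11 + (2/11)x gives x* = 213 and P* = 156.
With the rebate, buyers effectively pay Pb = Ps − 23, where Ps is the price sellers receive.
On the curves, Pb = 191.5 - (1/6)x and Ps = 1290/11 + (2/11)x; the wedge Ps − Pb = 23 gives 1290/11 + (2/11)x − (191.5 - (1/6)x) = 23, so x' = 279.
Then Pb = 191.5 − (1/6)·279 = 145 and Ps = 1290/11 + (2/11)·279 = 168.
The subsidy expands output by 279 − 213 = 66 past the efficient level; on those units the gap between marginal cost and willingness to pay runs from 0 up to 23.
DWL = ½ × 23 × 66 = 759.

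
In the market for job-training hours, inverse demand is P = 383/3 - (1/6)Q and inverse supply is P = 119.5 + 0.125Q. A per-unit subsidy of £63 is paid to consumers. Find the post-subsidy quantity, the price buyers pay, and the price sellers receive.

Pre-subsidy: 383/3 - (1/6)Q = 119.5 + 0.125Q gives Q* = 28 and P* = 123.
With the rebate, buyers effectively pay Pb = Ps − 63, where Ps is the price sellers receive.
On the curves, Pb = 383/3 - (1/6)Q and Ps = 119.5 + 0.125Q; the wedge Ps − Pb = 63 gives 119.5 + 0.125Q − (383/3 - (1/6)Q) = 63, so Q' = 244.
Then Pb = 383/3 − (1/6)·244 = 87 and Ps = 119.5 + 0.125·244 = 150.

Q' = 244; buyers pay £87; sellers receive £150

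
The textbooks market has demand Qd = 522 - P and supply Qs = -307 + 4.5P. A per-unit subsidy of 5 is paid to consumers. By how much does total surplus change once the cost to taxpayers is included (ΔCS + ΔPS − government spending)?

Pre-subsidy: 522 - P = -307 + 4.5P gives P* = 1658/11, Q* = 4084/11.
With the rebate, buyers effectively pay Pb = Ps − 5, where Ps is the price sellers receive.
Demand in terms of Ps becomes Qd = 522 − 1(Ps − 5) = 527 - Ps. Setting this equal to supply: 527 - Ps = -307 + 4.5Ps, so Ps = 1668/11.
Buyers pay Pb = 1668/11 − 5 = 1613/11; Q' = -307 + 4.5·(1668/11) = 4129/11.
ΔCS = ½(4084/11 + 4129/11)(1658/11 − 1613/11) = 369585/242; ΔPS = ½(4084/11 + 4129/11)(1668/11 − 1658/11) = 41065/121.
Government spending = 5 × 4129/11 = 20645/11.
Net change = 369585/242 + 41065/121 − 20645/11 = -225/22. The loss equals the DWL triangle ½·5·45/11.

Net change in total surplus = -225/22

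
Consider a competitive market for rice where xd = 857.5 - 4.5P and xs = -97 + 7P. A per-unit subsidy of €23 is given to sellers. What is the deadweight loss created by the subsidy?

Deadweight loss = €724.5

Pre-subsidy: 857.5 - 4.5P = -97 + 7P gives P* = 83, x* = 484.
With the subsidy, sellers receive Ps = Pb + 23 for each unit, where Pb is the price buyers pay.
Supply in terms of Pb becomes xs = -97 + 7(Pb + 23) = 64 + 7Pb. Setting this equal to demand: 857.5 - 4.5Pb = 64 + 7Pb, so Pb = 69.
Sellers receive Ps = 69 + 23 = 92; x' = 857.5 − 4.5·69 = 547.
The subsidy expands output by 547 − 484 = 63 past the efficient level; on those units the gap between marginal cost and willingness to pay runs from 0 up to 23.
DWL = ½ × 23 × 63 = 724.5.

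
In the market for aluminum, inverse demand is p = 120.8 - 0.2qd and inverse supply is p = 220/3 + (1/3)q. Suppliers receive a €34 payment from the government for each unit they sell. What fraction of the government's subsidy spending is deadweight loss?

DWL / government spending = 255/1222

Pre-subsidy: 120.8 - 0.2q = 220/3 + (1/3)q gives q* = 89 and p* = 103.
With the subsidy, sellers receive ps = pb + 34 for each unit, where pb is the price buyers pay.
On the curves, pb = 120.8 - 0.2q and ps = 220/3 + (1/3)q; the wedge ps − pb = 34 gives 220/3 + (1/3)q − (120.8 - 0.2q) = 34, so q' = 152.75.
Then pb = 120.8 − 0.2·152.75 = 90.25 and ps = 220/3 + (1/3)·152.75 = 124.25.
ΔCS = ½(89 + 152.75)(103 − 90.25) = 1541.15625; ΔPS = ½(89 + 152.75)(124.25 − 103) = 2568.59375.
Government spending = 34 × 152.75 = 5193.5.
DWL = ½ × 34 × (152.75 − 89) = 1083.75; fraction = 1083.75 / 5193.5 = 255/1222.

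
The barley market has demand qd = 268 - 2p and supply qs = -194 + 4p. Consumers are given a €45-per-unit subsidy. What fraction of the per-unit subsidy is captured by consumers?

Pre-subsidy: 268 - 2p = -194 + 4p gives p* = 77, q* = 114.
With the rebate, buyers effectively pay pb = ps − 45, where ps is the price sellers receive.
Demand in terms of ps becomes qd = 268 − 2(ps − 45) = 358 - 2ps. Setting this equal to supply: 358 - 2ps = -194 + 4ps, so ps = 92.
Buyers pay pb = 92 − 45 = 47; q' = -194 + 4·92 = 174.
Buyers' price falls by p* − pb = 77 − 47 = 30; sellers' price rises by ps − p* = 92 − 77 = 15.
So consumers capture 30/45 = 2/3 of each unit of subsidy.

Consumer share = 2/3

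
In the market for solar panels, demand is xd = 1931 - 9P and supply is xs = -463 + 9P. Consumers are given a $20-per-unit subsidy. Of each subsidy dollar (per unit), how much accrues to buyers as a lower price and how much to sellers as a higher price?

Buyers gain $10 per unit; sellers gain $10 per unit

Pre-subsidy: 1931 - 9P = -463 + 9P gives P* = 133, x* = 734.
With the rebate, buyers effectively pay Pb = Ps − 20, where Ps is the price sellers receive.
Demand in terms of Ps becomes xd = 1931 − 9(Ps − 20) = 2111 - 9Ps. Setting this equal to supply: 2111 - 9Ps = -463 + 9Ps, so Ps = 143.
Buyers pay Pb = 143 − 20 = 123; x' = -463 + 9·143 = 824.
Buyers' price falls by P* − Pb = 133 − 123 = 10; sellers' price rises by Ps − P* = 143 − 133 = 10.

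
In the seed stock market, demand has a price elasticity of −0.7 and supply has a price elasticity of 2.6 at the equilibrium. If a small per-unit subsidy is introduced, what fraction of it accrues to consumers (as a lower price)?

For a small subsidy around the equilibrium, the benefit split depends on the relative slopes, which at a point are proportional to the elasticities.
Buyer share = εs/(εs + |εd|) = 2.6/(2.6 + 0.7) = 26/33; seller share = |εd|/(εs + |εd|) = 7/33.

Consumer share = 26/33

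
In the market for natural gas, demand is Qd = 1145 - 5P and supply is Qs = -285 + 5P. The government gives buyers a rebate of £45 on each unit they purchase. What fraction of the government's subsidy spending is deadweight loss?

DWL / government spending = 45/434

Pre-subsidy: 1145 - 5P = -285 + 5P gives P* = 143, Q* = 430.
With the rebate, buyers effectively pay Pb = Ps − 45, where Ps is the price sellers receive.
Demand in terms of Ps becomes Qd = 1145 − 5(Ps − 45) = 1370 - 5Ps. Setting this equal to supply: 1370 - 5Ps = -285 + 5Ps, so Ps = 165.5.
Buyers pay Pb = 165.5 − 45 = 120.5; Q' = -285 + 5·165.5 = 542.5.
ΔCS = ½(430 + 542.5)(143 − 120.5) = 10940.625; ΔPS = ½(430 + 542.5)(165.5 − 143) = 10940.625.
Government spending = 45 × 542.5 = 24412.5.
DWL = ½ × 45 × (542.5 − 430) = 2531.25; fraction = 2531.25 / 24412.5 = 45/434.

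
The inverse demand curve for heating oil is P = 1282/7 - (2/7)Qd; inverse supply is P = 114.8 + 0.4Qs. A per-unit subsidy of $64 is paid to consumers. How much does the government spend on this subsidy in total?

Pre-subsidy: 1282/7 - (2/7)Q = 114.8 + 0.4Q gives Q* = 299/3 and P* = 464/3.
With the rebate, buyers effectively pay Pb = Ps − 64, where Ps is the price sellers receive.
On the curves, Pb = 1282/7 - (2/7)Q and Ps = 114.8 + 0.4Q; the wedge Ps − Pb = 64 gives 114.8 + 0.4Q − (1282/7 - (2/7)Q) = 64, so Q' = 193.
Then Pb = 1282/7 − (2/7)·193 = 128 and Ps = 114.8 + 0.4·193 = 192.
Government outlay = subsidy × quantity = 64 × 193 = 12352.

Government cost = $12352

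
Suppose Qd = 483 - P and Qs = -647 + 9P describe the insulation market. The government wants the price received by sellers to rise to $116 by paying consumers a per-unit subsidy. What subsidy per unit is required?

At a seller price of 116, quantity supplied is -647 + 9·116 = 397.
Buyers absorb 397 only when they pay Pb with 483 − 1·Pb = 397, i.e. Pb = 86.
s = Ps − Pb = 116 − 86 = 30.

Required subsidy s = $30 per unit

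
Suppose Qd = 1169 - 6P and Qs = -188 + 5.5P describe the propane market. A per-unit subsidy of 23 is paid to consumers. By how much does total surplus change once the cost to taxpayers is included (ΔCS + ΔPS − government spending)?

Net change in total surplus = -759

Pre-subsidy: 1169 - 6P = -188 + 5.5P gives P* = 118, Q* = 461.
With the rebate, buyers effectively pay Pb = Ps − 23, where Ps is the price sellers receive.
Demand in terms of Ps becomes Qd = 1169 − 6(Ps − 23) = 1307 - 6Ps. Setting this equal to supply: 1307 - 6Ps = -188 + 5.5Ps, so Ps = 130.
Buyers pay Pb = 130 − 23 = 107; Q' = -188 + 5.5·130 = 527.
ΔCS = ½(461 + 527)(118 − 107) = 5434; ΔPS = ½(461 + 527)(130 − 118) = 5928.
Government spending = 23 × 527 = 12121.
Net change = 5434 + 5928 − 12121 = -759. The loss equals the DWL triangle ½·23·66.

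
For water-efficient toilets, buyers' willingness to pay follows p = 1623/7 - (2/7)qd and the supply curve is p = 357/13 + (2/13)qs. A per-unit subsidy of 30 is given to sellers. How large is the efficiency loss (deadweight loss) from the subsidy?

Pre-subsidy: 1623/7 - (2/7)q = 357/13 + (2/13)q gives q* = 465 and p* = 99.
With the subsidy, sellers receive ps = pb + 30 for each unit, where pb is the price buyers pay.
On the curves, pb = 1623/7 - (2/7)q and ps = 357/13 + (2/13)q; the wedge ps − pb = 30 gives 357/13 + (2/13)q − (1623/7 - (2/7)q) = 30, so q' = 533.25.
Then pb = 1623/7 − (2/7)·533.25 = 79.5 and ps = 357/13 + (2/13)·533.25 = 109.5.
The subsidy expands output by 533.25 − 465 = 68.25 past the efficient level; on those units the gap between marginal cost and willingness to pay runs from 0 up to 30.
DWL = ½ × 30 × 68.25 = 1023.75.

Deadweight loss = 1023.75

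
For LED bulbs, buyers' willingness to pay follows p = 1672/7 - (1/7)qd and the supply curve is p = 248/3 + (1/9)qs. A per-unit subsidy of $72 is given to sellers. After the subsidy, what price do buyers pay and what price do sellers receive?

Pre-subsidy: 1672/7 - (1/7)q = 248/3 + (1/9)q gives q* = 615 and p* = 151.
With the subsidy, sellers receive ps = pb + 72 for each unit, where pb is the price buyers pay.
On the curves, pb = 1672/7 - (1/7)q and ps = 248/3 + (1/9)q; the wedge ps − pb = 72 gives 248/3 + (1/9)q − (1672/7 - (1/7)q) = 72, so q' = 898.5.
Then pb = 1672/7 − (1/7)·898.5 = 110.5 and ps = 248/3 + (1/9)·898.5 = 182.5.

Buyers pay $110.5; sellers receive $182.5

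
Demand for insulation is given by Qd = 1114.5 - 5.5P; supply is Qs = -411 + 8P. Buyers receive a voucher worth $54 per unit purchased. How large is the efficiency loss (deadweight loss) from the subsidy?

Pre-subsidy: 1114.5 - 5.5P = -411 + 8P gives P* = 113, Q* = 493.
With the rebate, buyers effectively pay Pb = Ps − 54, where Ps is the price sellers receive.
Demand in terms of Ps becomes Qd = 1114.5 − 5.5(Ps − 54) = 1411.5 - 5.5Ps. Setting this equal to supply: 1411.5 - 5.5Ps = -411 + 8Ps, so Ps = 135.
Buyers pay Pb = 135 − 54 = 81; Q' = -411 + 8·135 = 669.
The subsidy expands output by 669 − 493 = 176 past the efficient level; on those units the gap between marginal cost and willingness to pay runs from 0 up to 54.
DWL = ½ × 54 × 176 = 4752.

Deadweight loss = $4752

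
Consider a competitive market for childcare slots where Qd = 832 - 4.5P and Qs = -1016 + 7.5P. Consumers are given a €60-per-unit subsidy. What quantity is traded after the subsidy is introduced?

Pre-subsidy: 832 - 4.5P = -1016 + 7.5P gives P* = 154, Q* = 139.
With the rebate, buyers effectively pay Pb = Ps − 60, where Ps is the price sellers receive.
Demand in terms of Ps becomes Qd = 832 − 4.5(Ps − 60) = 1102 - 4.5Ps. Setting this equal to supply: 1102 - 4.5Ps = -1016 + 7.5Ps, so Ps = 176.5.
Buyers pay Pb = 176.5 − 60 = 116.5; Q' = -1016 + 7.5·176.5 = 307.75.

Q' = 307.75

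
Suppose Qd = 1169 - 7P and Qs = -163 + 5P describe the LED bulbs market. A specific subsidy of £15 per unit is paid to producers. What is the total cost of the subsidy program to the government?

Pre-subsidy: 1169 - 7P = -163 + 5P gives P* = 111, Q* = 392.
With the subsidy, sellers receive Ps = Pb + 15 for each unit, where Pb is the price buyers pay.
Supply in terms of Pb becomes Qs = -163 + 5(Pb + 15) = -88 + 5Pb. Setting this equal to demand: 1169 - 7Pb = -88 + 5Pb, so Pb = 104.75.
Sellers receive Ps = 104.75 + 15 = 119.75; Q' = 1169 − 7·104.75 = 435.75.
Government outlay = subsidy × quantity = 15 × 435.75 = 6536.25.

Government cost = £6536.25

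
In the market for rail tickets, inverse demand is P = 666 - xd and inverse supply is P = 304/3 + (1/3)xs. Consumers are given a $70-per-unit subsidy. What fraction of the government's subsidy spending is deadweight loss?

Pre-subsidy: 666 - x = 304/3 + (1/3)x gives x* = 423.5 and P* = 242.5.
With the rebate, buyers effectively pay Pb = Ps − 70, where Ps is the price sellers receive.
On the curves, Pb = 666 - x and Ps = 304/3 + (1/3)x; the wedge Ps − Pb = 70 gives 304/3 + (1/3)x − (666 - x) = 70, so x' = 476.
Then Pb = 666 − 1·476 = 190 and Ps = 304/3 + (1/3)·476 = 260.
ΔCS = ½(423.5 + 476)(242.5 − 190) = 23611.875; ΔPS = ½(423.5 + 476)(260 − 242.5) = 7870.625.
Government spending = 70 × 476 = 33320.
DWL = ½ × 70 × (476 − 423.5) = 1837.5; fraction = 1837.5 / 33320 = 15/272.

DWL / government spending = 15/272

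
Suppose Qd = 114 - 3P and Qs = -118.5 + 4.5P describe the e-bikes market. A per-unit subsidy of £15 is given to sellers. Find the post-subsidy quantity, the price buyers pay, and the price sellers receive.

Pre-subsidy: 114 - 3P = -118.5 + 4.5P gives P* = 31, Q* = 21.
With the subsidy, sellers receive Ps = Pb + 15 for each unit, where Pb is the price buyers pay.
Supply in terms of Pb becomes Qs = -118.5 + 4.5(Pb + 15) = -51 + 4.5Pb. Setting this equal to demand: 114 - 3Pb = -51 + 4.5Pb, so Pb = 22.
Sellers receive Ps = 22 + 15 = 37; Q' = 114 − 3·22 = 48.

Q' = 48; buyers pay £22; sellers receive £37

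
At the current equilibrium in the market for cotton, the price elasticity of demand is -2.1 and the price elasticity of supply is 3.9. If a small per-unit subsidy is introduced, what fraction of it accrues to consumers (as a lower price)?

Consumer share = 0.65

For a small subsidy around the equilibrium, the benefit split depends on the relative slopes, which at a point are proportional to the elasticities.
Buyer share = εs/(εs + |εd|) = 3.9/(3.9 + 2.1) = 0.65; seller share = |εd|/(εs + |εd|) = 0.35.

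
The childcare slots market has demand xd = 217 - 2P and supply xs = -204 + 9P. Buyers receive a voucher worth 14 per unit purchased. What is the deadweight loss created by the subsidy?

Deadweight loss = 1764/11

Pre-subsidy: 217 - 2P = -204 + 9P gives P* = 421/11, x* = 1545/11.
With the rebate, buyers effectively pay Pb = Ps − 14, where Ps is the price sellers receive.
Demand in terms of Ps becomes xd = 217 − 2(Ps − 14) = 245 - 2Ps. Setting this equal to supply: 245 - 2Ps = -204 + 9Ps, so Ps = 449/11.
Buyers pay Pb = 449/11 − 14 = 295/11; x' = -204 + 9·(449/11) = 1797/11.
The subsidy expands output by 1797/11 − 1545/11 = 252/11 past the efficient level; on those units the gap between marginal cost and willingness to pay runs from 0 up to 14.
DWL = ½ × 14 × 252/11 = 1764/11.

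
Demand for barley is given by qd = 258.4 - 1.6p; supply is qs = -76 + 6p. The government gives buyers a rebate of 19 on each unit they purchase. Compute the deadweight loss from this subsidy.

Deadweight loss = 228

Pre-subsidy: 258.4 - 1.6p = -76 + 6p gives p* = 44, q* = 188.
With the rebate, buyers effectively pay pb = ps − 19, where ps is the price sellers receive.
Demand in terms of ps becomes qd = 258.4 − 1.6(ps − 19) = 288.8 - 1.6ps. Setting this equal to supply: 288.8 - 1.6ps = -76 + 6ps, so ps = 48.
Buyers pay pb = 48 − 19 = 29; q' = -76 + 6·48 = 212.
The subsidy expands output by 212 − 188 = 24 past the efficient level; on those units the gap between marginal cost and willingness to pay runs from 0 up to 19.
DWL = ½ × 19 × 24 = 228.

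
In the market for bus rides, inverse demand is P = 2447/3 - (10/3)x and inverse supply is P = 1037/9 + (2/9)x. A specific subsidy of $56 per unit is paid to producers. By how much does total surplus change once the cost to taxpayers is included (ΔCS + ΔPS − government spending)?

Net change in total surplus = -$441

Pre-subsidy: 2447/3 - (10/3)x = 1037/9 + (2/9)x gives x* = 197 and P* = 159.
With the subsidy, sellers receive Ps = Pb + 56 for each unit, where Pb is the price buyers pay.
On the curves, Pb = 2447/3 - (10/3)x and Ps = 1037/9 + (2/9)x; the wedge Ps − Pb = 56 gives 1037/9 + (2/9)x − (2447/3 - (10/3)x) = 56, so x' = 212.75.
Then Pb = 2447/3 − (10/3)·212.75 = 106.5 and Ps = 1037/9 + (2/9)·212.75 = 162.5.
ΔCS = ½(197 + 212.75)(159 − 106.5) = 10755.9375; ΔPS = ½(197 + 212.75)(162.5 − 159) = 717.0625.
Government spending = 56 × 212.75 = 11914.
Net change = 10755.9375 + 717.0625 − 11914 = -441. The loss equals the DWL triangle ½·56·15.75.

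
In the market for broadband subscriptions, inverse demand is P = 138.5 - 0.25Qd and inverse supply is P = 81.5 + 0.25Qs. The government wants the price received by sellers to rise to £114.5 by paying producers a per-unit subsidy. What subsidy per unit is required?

Required subsidy s = £9 per unit

At a seller price of 114.5, quantity supplied is -326 + 4·114.5 = 132.
Buyers absorb 132 only when they pay Pb = 138.5 − 0.25·132 = 105.5.
s = Ps − Pb = 114.5 − 105.5 = 9.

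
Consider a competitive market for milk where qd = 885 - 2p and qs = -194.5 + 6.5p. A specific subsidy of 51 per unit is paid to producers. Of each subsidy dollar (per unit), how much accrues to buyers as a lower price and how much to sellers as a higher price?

Buyers gain 39 per unit; sellers gain 12 per unit

Pre-subsidy: 885 - 2p = -194.5 + 6.5p gives p* = 127, q* = 631.
With the subsidy, sellers receive ps = pb + 51 for each unit, where pb is the price buyers pay.
Supply in terms of pb becomes qs = -194.5 + 6.5(pb + 51) = 137 + 6.5pb. Setting this equal to demand: 885 - 2pb = 137 + 6.5pb, so pb = 88.
Sellers receive ps = 88 + 51 = 139; q' = 885 − 2·88 = 709.
Buyers' price falls by p* − pb = 127 − 88 = 39; sellers' price rises by ps − p* = 139 − 127 = 12.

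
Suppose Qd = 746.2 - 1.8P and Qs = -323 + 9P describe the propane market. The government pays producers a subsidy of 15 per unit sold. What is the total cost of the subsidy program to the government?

Pre-subsidy: 746.2 - 1.8P = -323 + 9P gives P* = 99, Q* = 568.
With the subsidy, sellers receive Ps = Pb + 15 for each unit, where Pb is the price buyers pay.
Supply in terms of Pb becomes Qs = -323 + 9(Pb + 15) = -188 + 9Pb. Setting this equal to demand: 746.2 - 1.8Pb = -188 + 9Pb, so Pb = 86.5.
Sellers receive Ps = 86.5 + 15 = 101.5; Q' = 746.2 − 1.8·86.5 = 590.5.
Government outlay = subsidy × quantity = 15 × 590.5 = 8857.5.

Government cost = 8857.5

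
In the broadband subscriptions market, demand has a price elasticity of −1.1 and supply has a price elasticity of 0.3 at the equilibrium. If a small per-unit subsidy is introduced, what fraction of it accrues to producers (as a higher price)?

For a small subsidy around the equilibrium, the benefit split depends on the relative slopes, which at a point are proportional to the elasticities.
Buyer share = εs/(εs + |εd|) = 0.3/(0.3 + 1.1) = 3/14; seller share = |εd|/(εs + |εd|) = 11/14.
So producers capture 11/14 of the subsidy.

Producer share = 11/14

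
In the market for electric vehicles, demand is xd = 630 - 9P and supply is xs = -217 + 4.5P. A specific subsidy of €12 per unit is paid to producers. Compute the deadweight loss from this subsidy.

Pre-subsidy: 630 - 9P = -217 + 4.5P gives P* = 1694/27, x* = 196/3.
With the subsidy, sellers receive Ps = Pb + 12 for each unit, where Pb is the price buyers pay.
Supply in terms of Pb becomes xs = -217 + 4.5(Pb + 12) = -163 + 4.5Pb. Setting this equal to demand: 630 - 9Pb = -163 + 4.5Pb, so Pb = 1586/27.
Sellers receive Ps = 1586/27 + 12 = 1910/27; x' = 630 − 9·(1586/27) = 304/3.
The subsidy expands output by 304/3 − 196/3 = 36 past the efficient level; on those units the gap between marginal cost and willingness to pay runs from 0 up to 12.
DWL = ½ × 12 × 36 = 216.

Deadweight loss = €216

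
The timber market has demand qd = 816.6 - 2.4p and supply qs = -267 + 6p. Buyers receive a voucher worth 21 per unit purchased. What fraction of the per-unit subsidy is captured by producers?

Pre-subsidy: 816.6 - 2.4p = -267 + 6p gives p* = 129, q* = 507.
With the rebate, buyers effectively pay pb = ps − 21, where ps is the price sellers receive.
Demand in terms of ps becomes qd = 816.6 − 2.4(ps − 21) = 867 - 2.4ps. Setting this equal to supply: 867 - 2.4ps = -267 + 6ps, so ps = 135.
Buyers pay pb = 135 − 21 = 114; q' = -267 + 6·135 = 543.
Buyers' price falls by p* − pb = 129 − 114 = 15; sellers' price rises by ps − p* = 135 − 129 = 6.
So producers capture 6/21 = 2/7 of each unit of subsidy.

Producer share = 2/7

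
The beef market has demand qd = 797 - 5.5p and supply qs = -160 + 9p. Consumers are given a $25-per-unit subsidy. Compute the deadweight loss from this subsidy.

Pre-subsidy: 797 - 5.5p = -160 + 9p gives p* = 66, q* = 434.
With the rebate, buyers effectively pay pb = ps − 25, where ps is the price sellers receive.
Demand in terms of ps becomes qd = 797 − 5.5(ps − 25) = 934.5 - 5.5ps. Setting this equal to supply: 934.5 - 5.5ps = -160 + 9ps, so ps = 2189/29.
Buyers pay pb = 2189/29 − 25 = 1464/29; q' = -160 + 9·(2189/29) = 15061/29.
The subsidy expands output by 15061/29 − 434 = 2475/29 past the efficient level; on those units the gap between marginal cost and willingness to pay runs from 0 up to 25.
DWL = ½ × 25 × 2475/29 = 61875/58.

Deadweight loss = 61875/58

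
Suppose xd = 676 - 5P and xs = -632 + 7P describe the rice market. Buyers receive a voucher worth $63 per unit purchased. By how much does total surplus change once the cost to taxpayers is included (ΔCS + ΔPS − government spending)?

Pre-subsidy: 676 - 5P = -632 + 7P gives P* = 109, x* = 131.
With the rebate, buyers effectively pay Pb = Ps − 63, where Ps is the price sellers receive.
Demand in terms of Ps becomes xd = 676 − 5(Ps − 63) = 991 - 5Ps. Setting this equal to supply: 991 - 5Ps = -632 + 7Ps, so Ps = 135.25.
Buyers pay Pb = 135.25 − 63 = 72.25; x' = -632 + 7·135.25 = 314.75.
ΔCS = ½(131 + 314.75)(109 − 72.25) = 8190.65625; ΔPS = ½(131 + 314.75)(135.25 − 109) = 5850.46875.
Government spending = 63 × 314.75 = 19829.25.
Net change = 8190.65625 + 5850.46875 − 19829.25 = -5788.125. The loss equals the DWL triangle ½·63·183.75.

Net change in total surplus = -$5788.125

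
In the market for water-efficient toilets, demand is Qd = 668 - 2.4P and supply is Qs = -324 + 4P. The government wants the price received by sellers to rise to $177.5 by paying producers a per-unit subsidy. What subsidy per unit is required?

Required subsidy s = $60 per unit

At a seller price of 177.5, quantity supplied is -324 + 4·177.5 = 386.
Buyers absorb 386 only when they pay Pb with 668 − 2.4·Pb = 386, i.e. Pb = 117.5.
s = Ps − Pb = 177.5 − 117.5 = 60.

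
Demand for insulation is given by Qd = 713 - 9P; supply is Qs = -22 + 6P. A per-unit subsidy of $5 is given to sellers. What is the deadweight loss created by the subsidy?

Deadweight loss = $45

Pre-subsidy: 713 - 9P = -22 + 6P gives P* = 49, Q* = 272.
With the subsidy, sellers receive Ps = Pb + 5 for each unit, where Pb is the price buyers pay.
Supply in terms of Pb becomes Qs = -22 + 6(Pb + 5) = 8 + 6Pb. Setting this equal to demand: 713 - 9Pb = 8 + 6Pb, so Pb = 47.
Sellers receive Ps = 47 + 5 = 52; Q' = 713 − 9·47 = 290.
The subsidy expands output by 290 − 272 = 18 past the efficient level; on those units the gap between marginal cost and willingness to pay runs from 0 up to 5.
DWL = ½ × 5 × 18 = 45.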